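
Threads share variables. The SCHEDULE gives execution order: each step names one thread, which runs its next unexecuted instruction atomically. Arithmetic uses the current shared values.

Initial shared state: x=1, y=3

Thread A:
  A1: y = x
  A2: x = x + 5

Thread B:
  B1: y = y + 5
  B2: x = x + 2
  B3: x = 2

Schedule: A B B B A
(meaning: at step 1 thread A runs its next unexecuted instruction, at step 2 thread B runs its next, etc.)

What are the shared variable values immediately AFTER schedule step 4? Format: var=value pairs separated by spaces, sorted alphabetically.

Step 1: thread A executes A1 (y = x). Shared: x=1 y=1. PCs: A@1 B@0
Step 2: thread B executes B1 (y = y + 5). Shared: x=1 y=6. PCs: A@1 B@1
Step 3: thread B executes B2 (x = x + 2). Shared: x=3 y=6. PCs: A@1 B@2
Step 4: thread B executes B3 (x = 2). Shared: x=2 y=6. PCs: A@1 B@3

Answer: x=2 y=6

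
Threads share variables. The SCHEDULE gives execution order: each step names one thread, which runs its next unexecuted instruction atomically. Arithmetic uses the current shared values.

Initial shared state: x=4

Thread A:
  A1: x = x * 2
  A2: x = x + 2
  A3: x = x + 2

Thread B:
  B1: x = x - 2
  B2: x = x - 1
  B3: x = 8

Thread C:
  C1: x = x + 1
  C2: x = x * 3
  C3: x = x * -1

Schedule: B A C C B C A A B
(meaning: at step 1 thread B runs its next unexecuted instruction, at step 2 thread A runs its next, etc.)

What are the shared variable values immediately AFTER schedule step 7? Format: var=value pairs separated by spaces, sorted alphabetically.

Step 1: thread B executes B1 (x = x - 2). Shared: x=2. PCs: A@0 B@1 C@0
Step 2: thread A executes A1 (x = x * 2). Shared: x=4. PCs: A@1 B@1 C@0
Step 3: thread C executes C1 (x = x + 1). Shared: x=5. PCs: A@1 B@1 C@1
Step 4: thread C executes C2 (x = x * 3). Shared: x=15. PCs: A@1 B@1 C@2
Step 5: thread B executes B2 (x = x - 1). Shared: x=14. PCs: A@1 B@2 C@2
Step 6: thread C executes C3 (x = x * -1). Shared: x=-14. PCs: A@1 B@2 C@3
Step 7: thread A executes A2 (x = x + 2). Shared: x=-12. PCs: A@2 B@2 C@3

Answer: x=-12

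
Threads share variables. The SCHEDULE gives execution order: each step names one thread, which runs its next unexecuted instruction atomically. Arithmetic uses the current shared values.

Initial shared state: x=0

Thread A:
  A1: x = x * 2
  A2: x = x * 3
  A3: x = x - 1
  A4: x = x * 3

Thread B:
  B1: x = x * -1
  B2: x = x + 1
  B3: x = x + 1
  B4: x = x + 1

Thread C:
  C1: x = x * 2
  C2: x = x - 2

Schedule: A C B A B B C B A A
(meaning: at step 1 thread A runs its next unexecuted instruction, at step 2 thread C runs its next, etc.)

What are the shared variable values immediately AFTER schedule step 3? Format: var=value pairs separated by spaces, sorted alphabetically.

Step 1: thread A executes A1 (x = x * 2). Shared: x=0. PCs: A@1 B@0 C@0
Step 2: thread C executes C1 (x = x * 2). Shared: x=0. PCs: A@1 B@0 C@1
Step 3: thread B executes B1 (x = x * -1). Shared: x=0. PCs: A@1 B@1 C@1

Answer: x=0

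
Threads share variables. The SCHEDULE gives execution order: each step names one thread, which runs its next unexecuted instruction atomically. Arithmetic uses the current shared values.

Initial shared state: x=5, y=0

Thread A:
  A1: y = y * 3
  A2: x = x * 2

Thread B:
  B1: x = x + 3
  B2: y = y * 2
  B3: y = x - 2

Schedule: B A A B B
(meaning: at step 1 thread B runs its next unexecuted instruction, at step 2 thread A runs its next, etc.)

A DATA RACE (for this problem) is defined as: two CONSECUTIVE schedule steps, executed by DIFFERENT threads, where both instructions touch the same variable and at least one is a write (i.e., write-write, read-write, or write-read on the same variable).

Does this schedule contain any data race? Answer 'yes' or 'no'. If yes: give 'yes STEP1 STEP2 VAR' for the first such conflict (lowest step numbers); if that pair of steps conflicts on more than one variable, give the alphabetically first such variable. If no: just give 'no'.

Steps 1,2: B(r=x,w=x) vs A(r=y,w=y). No conflict.
Steps 2,3: same thread (A). No race.
Steps 3,4: A(r=x,w=x) vs B(r=y,w=y). No conflict.
Steps 4,5: same thread (B). No race.

Answer: no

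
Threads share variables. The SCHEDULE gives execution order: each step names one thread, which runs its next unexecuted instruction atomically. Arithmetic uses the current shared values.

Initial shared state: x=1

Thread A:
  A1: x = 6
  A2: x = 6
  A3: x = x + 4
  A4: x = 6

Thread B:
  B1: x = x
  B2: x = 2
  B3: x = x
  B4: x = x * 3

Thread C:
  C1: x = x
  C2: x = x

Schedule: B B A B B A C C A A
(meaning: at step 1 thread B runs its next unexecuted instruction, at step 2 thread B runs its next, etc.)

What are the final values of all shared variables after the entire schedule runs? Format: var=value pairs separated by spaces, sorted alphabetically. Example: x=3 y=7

Answer: x=6

Derivation:
Step 1: thread B executes B1 (x = x). Shared: x=1. PCs: A@0 B@1 C@0
Step 2: thread B executes B2 (x = 2). Shared: x=2. PCs: A@0 B@2 C@0
Step 3: thread A executes A1 (x = 6). Shared: x=6. PCs: A@1 B@2 C@0
Step 4: thread B executes B3 (x = x). Shared: x=6. PCs: A@1 B@3 C@0
Step 5: thread B executes B4 (x = x * 3). Shared: x=18. PCs: A@1 B@4 C@0
Step 6: thread A executes A2 (x = 6). Shared: x=6. PCs: A@2 B@4 C@0
Step 7: thread C executes C1 (x = x). Shared: x=6. PCs: A@2 B@4 C@1
Step 8: thread C executes C2 (x = x). Shared: x=6. PCs: A@2 B@4 C@2
Step 9: thread A executes A3 (x = x + 4). Shared: x=10. PCs: A@3 B@4 C@2
Step 10: thread A executes A4 (x = 6). Shared: x=6. PCs: A@4 B@4 C@2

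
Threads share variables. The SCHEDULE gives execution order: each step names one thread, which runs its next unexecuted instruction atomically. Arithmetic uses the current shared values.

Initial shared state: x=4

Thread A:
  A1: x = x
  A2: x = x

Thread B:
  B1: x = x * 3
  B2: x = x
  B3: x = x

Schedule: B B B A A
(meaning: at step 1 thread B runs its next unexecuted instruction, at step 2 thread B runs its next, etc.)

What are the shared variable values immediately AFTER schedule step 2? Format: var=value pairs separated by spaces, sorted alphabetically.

Answer: x=12

Derivation:
Step 1: thread B executes B1 (x = x * 3). Shared: x=12. PCs: A@0 B@1
Step 2: thread B executes B2 (x = x). Shared: x=12. PCs: A@0 B@2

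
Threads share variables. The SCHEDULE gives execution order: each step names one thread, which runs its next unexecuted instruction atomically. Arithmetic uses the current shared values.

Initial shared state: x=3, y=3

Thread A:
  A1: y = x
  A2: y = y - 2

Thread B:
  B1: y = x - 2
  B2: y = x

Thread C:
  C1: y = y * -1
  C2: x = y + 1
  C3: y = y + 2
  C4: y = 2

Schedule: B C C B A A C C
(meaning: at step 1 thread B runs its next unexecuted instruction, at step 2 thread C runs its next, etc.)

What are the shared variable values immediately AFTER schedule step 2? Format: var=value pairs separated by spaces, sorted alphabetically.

Answer: x=3 y=-1

Derivation:
Step 1: thread B executes B1 (y = x - 2). Shared: x=3 y=1. PCs: A@0 B@1 C@0
Step 2: thread C executes C1 (y = y * -1). Shared: x=3 y=-1. PCs: A@0 B@1 C@1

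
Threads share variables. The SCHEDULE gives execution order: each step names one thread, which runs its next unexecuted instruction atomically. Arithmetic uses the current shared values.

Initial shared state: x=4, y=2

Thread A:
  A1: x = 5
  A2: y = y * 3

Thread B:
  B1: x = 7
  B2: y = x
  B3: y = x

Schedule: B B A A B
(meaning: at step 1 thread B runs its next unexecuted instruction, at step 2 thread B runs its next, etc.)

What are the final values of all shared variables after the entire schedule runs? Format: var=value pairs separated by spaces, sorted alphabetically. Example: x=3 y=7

Answer: x=5 y=5

Derivation:
Step 1: thread B executes B1 (x = 7). Shared: x=7 y=2. PCs: A@0 B@1
Step 2: thread B executes B2 (y = x). Shared: x=7 y=7. PCs: A@0 B@2
Step 3: thread A executes A1 (x = 5). Shared: x=5 y=7. PCs: A@1 B@2
Step 4: thread A executes A2 (y = y * 3). Shared: x=5 y=21. PCs: A@2 B@2
Step 5: thread B executes B3 (y = x). Shared: x=5 y=5. PCs: A@2 B@3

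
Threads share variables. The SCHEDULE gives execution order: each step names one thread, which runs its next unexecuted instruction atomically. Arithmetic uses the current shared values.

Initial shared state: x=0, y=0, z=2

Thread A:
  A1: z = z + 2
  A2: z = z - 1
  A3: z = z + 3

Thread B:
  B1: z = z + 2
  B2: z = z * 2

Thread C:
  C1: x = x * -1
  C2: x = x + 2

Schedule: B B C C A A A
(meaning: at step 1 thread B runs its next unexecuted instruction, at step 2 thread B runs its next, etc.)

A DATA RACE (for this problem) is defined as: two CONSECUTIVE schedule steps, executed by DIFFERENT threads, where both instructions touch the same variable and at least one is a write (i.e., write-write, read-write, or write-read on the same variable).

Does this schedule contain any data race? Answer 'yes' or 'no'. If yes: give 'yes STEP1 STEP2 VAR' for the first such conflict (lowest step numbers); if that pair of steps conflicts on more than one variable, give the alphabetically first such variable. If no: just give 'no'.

Steps 1,2: same thread (B). No race.
Steps 2,3: B(r=z,w=z) vs C(r=x,w=x). No conflict.
Steps 3,4: same thread (C). No race.
Steps 4,5: C(r=x,w=x) vs A(r=z,w=z). No conflict.
Steps 5,6: same thread (A). No race.
Steps 6,7: same thread (A). No race.

Answer: no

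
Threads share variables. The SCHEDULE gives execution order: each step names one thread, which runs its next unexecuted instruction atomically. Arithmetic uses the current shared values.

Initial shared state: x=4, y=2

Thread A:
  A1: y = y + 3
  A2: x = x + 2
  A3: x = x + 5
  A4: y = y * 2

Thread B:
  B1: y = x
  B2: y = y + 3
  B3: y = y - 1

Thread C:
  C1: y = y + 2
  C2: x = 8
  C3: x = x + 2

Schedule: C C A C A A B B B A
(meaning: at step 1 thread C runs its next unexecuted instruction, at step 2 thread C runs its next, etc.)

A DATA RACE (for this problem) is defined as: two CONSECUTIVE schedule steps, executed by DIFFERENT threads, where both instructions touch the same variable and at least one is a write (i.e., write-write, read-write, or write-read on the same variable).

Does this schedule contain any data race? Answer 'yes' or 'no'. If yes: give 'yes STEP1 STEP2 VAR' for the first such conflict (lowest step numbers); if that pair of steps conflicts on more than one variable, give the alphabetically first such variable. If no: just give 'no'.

Answer: yes 4 5 x

Derivation:
Steps 1,2: same thread (C). No race.
Steps 2,3: C(r=-,w=x) vs A(r=y,w=y). No conflict.
Steps 3,4: A(r=y,w=y) vs C(r=x,w=x). No conflict.
Steps 4,5: C(x = x + 2) vs A(x = x + 2). RACE on x (W-W).
Steps 5,6: same thread (A). No race.
Steps 6,7: A(x = x + 5) vs B(y = x). RACE on x (W-R).
Steps 7,8: same thread (B). No race.
Steps 8,9: same thread (B). No race.
Steps 9,10: B(y = y - 1) vs A(y = y * 2). RACE on y (W-W).
First conflict at steps 4,5.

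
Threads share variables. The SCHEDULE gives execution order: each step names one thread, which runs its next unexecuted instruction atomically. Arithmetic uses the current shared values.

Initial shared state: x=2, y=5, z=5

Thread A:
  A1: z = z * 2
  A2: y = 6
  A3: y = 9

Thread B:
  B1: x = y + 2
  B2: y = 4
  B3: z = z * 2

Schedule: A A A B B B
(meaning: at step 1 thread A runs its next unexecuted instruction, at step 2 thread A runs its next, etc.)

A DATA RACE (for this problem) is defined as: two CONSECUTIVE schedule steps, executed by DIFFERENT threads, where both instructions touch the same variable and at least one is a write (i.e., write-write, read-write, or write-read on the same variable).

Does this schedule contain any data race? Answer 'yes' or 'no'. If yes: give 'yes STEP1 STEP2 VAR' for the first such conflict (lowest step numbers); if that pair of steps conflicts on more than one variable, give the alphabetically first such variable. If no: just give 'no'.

Steps 1,2: same thread (A). No race.
Steps 2,3: same thread (A). No race.
Steps 3,4: A(y = 9) vs B(x = y + 2). RACE on y (W-R).
Steps 4,5: same thread (B). No race.
Steps 5,6: same thread (B). No race.
First conflict at steps 3,4.

Answer: yes 3 4 y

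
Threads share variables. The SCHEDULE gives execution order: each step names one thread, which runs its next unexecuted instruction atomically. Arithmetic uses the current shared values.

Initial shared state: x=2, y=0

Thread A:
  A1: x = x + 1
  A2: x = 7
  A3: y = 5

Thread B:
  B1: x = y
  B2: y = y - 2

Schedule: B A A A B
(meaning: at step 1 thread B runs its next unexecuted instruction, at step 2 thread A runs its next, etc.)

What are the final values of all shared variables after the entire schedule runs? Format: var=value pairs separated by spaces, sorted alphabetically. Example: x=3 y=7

Step 1: thread B executes B1 (x = y). Shared: x=0 y=0. PCs: A@0 B@1
Step 2: thread A executes A1 (x = x + 1). Shared: x=1 y=0. PCs: A@1 B@1
Step 3: thread A executes A2 (x = 7). Shared: x=7 y=0. PCs: A@2 B@1
Step 4: thread A executes A3 (y = 5). Shared: x=7 y=5. PCs: A@3 B@1
Step 5: thread B executes B2 (y = y - 2). Shared: x=7 y=3. PCs: A@3 B@2

Answer: x=7 y=3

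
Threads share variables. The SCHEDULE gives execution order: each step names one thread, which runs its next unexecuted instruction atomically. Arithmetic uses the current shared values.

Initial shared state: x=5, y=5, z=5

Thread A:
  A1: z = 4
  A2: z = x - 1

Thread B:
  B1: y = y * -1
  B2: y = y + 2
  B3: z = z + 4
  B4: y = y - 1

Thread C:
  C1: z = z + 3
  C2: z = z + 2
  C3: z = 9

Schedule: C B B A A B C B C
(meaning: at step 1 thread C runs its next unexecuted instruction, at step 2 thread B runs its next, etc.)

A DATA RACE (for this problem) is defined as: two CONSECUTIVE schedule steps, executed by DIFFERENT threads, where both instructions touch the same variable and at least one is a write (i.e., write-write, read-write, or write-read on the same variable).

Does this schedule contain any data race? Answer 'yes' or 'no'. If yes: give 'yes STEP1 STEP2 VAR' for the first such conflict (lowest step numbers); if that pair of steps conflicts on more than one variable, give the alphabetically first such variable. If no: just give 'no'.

Answer: yes 5 6 z

Derivation:
Steps 1,2: C(r=z,w=z) vs B(r=y,w=y). No conflict.
Steps 2,3: same thread (B). No race.
Steps 3,4: B(r=y,w=y) vs A(r=-,w=z). No conflict.
Steps 4,5: same thread (A). No race.
Steps 5,6: A(z = x - 1) vs B(z = z + 4). RACE on z (W-W).
Steps 6,7: B(z = z + 4) vs C(z = z + 2). RACE on z (W-W).
Steps 7,8: C(r=z,w=z) vs B(r=y,w=y). No conflict.
Steps 8,9: B(r=y,w=y) vs C(r=-,w=z). No conflict.
First conflict at steps 5,6.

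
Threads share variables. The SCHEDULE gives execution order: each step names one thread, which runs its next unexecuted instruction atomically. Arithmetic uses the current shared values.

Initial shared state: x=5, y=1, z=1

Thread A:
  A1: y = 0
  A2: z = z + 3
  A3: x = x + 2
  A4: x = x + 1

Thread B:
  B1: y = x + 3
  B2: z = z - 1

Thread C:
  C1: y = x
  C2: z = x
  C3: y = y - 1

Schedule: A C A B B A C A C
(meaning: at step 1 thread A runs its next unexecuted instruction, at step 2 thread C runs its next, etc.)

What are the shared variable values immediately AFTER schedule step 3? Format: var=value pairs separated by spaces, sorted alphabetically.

Answer: x=5 y=5 z=4

Derivation:
Step 1: thread A executes A1 (y = 0). Shared: x=5 y=0 z=1. PCs: A@1 B@0 C@0
Step 2: thread C executes C1 (y = x). Shared: x=5 y=5 z=1. PCs: A@1 B@0 C@1
Step 3: thread A executes A2 (z = z + 3). Shared: x=5 y=5 z=4. PCs: A@2 B@0 C@1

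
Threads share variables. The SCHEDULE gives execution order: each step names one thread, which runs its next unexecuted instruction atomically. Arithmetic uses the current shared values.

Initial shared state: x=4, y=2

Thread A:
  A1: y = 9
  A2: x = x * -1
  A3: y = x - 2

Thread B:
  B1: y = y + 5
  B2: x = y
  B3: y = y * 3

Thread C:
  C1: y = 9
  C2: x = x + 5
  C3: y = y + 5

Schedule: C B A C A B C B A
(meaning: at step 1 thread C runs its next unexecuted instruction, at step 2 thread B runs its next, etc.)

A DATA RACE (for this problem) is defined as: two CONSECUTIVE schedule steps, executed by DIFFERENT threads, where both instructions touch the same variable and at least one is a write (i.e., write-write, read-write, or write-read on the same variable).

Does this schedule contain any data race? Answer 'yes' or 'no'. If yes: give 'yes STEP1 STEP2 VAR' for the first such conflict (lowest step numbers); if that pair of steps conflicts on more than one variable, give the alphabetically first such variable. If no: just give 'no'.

Answer: yes 1 2 y

Derivation:
Steps 1,2: C(y = 9) vs B(y = y + 5). RACE on y (W-W).
Steps 2,3: B(y = y + 5) vs A(y = 9). RACE on y (W-W).
Steps 3,4: A(r=-,w=y) vs C(r=x,w=x). No conflict.
Steps 4,5: C(x = x + 5) vs A(x = x * -1). RACE on x (W-W).
Steps 5,6: A(x = x * -1) vs B(x = y). RACE on x (W-W).
Steps 6,7: B(x = y) vs C(y = y + 5). RACE on y (R-W).
Steps 7,8: C(y = y + 5) vs B(y = y * 3). RACE on y (W-W).
Steps 8,9: B(y = y * 3) vs A(y = x - 2). RACE on y (W-W).
First conflict at steps 1,2.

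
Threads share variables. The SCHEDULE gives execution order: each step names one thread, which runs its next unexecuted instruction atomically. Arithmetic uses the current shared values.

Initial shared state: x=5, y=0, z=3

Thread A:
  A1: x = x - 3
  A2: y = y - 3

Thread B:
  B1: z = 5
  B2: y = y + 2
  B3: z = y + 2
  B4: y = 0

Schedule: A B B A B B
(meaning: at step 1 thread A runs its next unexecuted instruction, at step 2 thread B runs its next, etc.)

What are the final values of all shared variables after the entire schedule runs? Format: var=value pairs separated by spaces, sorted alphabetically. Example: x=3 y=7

Answer: x=2 y=0 z=1

Derivation:
Step 1: thread A executes A1 (x = x - 3). Shared: x=2 y=0 z=3. PCs: A@1 B@0
Step 2: thread B executes B1 (z = 5). Shared: x=2 y=0 z=5. PCs: A@1 B@1
Step 3: thread B executes B2 (y = y + 2). Shared: x=2 y=2 z=5. PCs: A@1 B@2
Step 4: thread A executes A2 (y = y - 3). Shared: x=2 y=-1 z=5. PCs: A@2 B@2
Step 5: thread B executes B3 (z = y + 2). Shared: x=2 y=-1 z=1. PCs: A@2 B@3
Step 6: thread B executes B4 (y = 0). Shared: x=2 y=0 z=1. PCs: A@2 B@4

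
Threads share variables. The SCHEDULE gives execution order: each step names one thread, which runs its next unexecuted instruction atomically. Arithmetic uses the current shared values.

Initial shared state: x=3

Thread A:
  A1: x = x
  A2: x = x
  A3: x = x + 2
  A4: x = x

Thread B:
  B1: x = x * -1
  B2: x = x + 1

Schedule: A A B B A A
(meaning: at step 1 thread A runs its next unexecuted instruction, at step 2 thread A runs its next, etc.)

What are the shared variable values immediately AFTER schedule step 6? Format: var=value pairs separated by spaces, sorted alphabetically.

Step 1: thread A executes A1 (x = x). Shared: x=3. PCs: A@1 B@0
Step 2: thread A executes A2 (x = x). Shared: x=3. PCs: A@2 B@0
Step 3: thread B executes B1 (x = x * -1). Shared: x=-3. PCs: A@2 B@1
Step 4: thread B executes B2 (x = x + 1). Shared: x=-2. PCs: A@2 B@2
Step 5: thread A executes A3 (x = x + 2). Shared: x=0. PCs: A@3 B@2
Step 6: thread A executes A4 (x = x). Shared: x=0. PCs: A@4 B@2

Answer: x=0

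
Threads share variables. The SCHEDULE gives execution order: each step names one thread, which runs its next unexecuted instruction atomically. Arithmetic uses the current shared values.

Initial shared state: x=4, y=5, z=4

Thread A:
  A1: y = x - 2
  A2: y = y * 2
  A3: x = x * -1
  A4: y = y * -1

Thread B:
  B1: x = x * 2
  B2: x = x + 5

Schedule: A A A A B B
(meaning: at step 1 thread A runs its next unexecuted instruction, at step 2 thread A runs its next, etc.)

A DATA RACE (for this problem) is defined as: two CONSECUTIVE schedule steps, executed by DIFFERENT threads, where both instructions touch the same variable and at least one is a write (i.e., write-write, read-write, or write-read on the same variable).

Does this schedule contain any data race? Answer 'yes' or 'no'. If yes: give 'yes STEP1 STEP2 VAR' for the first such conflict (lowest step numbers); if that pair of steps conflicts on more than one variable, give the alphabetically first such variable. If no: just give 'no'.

Answer: no

Derivation:
Steps 1,2: same thread (A). No race.
Steps 2,3: same thread (A). No race.
Steps 3,4: same thread (A). No race.
Steps 4,5: A(r=y,w=y) vs B(r=x,w=x). No conflict.
Steps 5,6: same thread (B). No race.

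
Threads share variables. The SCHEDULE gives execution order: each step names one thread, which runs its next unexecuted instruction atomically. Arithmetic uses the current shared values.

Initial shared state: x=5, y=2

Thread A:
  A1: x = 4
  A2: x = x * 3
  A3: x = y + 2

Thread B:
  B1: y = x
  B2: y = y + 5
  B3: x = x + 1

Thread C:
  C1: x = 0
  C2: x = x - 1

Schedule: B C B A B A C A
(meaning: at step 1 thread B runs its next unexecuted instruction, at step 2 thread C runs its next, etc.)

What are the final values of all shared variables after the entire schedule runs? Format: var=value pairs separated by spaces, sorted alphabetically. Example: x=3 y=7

Answer: x=12 y=10

Derivation:
Step 1: thread B executes B1 (y = x). Shared: x=5 y=5. PCs: A@0 B@1 C@0
Step 2: thread C executes C1 (x = 0). Shared: x=0 y=5. PCs: A@0 B@1 C@1
Step 3: thread B executes B2 (y = y + 5). Shared: x=0 y=10. PCs: A@0 B@2 C@1
Step 4: thread A executes A1 (x = 4). Shared: x=4 y=10. PCs: A@1 B@2 C@1
Step 5: thread B executes B3 (x = x + 1). Shared: x=5 y=10. PCs: A@1 B@3 C@1
Step 6: thread A executes A2 (x = x * 3). Shared: x=15 y=10. PCs: A@2 B@3 C@1
Step 7: thread C executes C2 (x = x - 1). Shared: x=14 y=10. PCs: A@2 B@3 C@2
Step 8: thread A executes A3 (x = y + 2). Shared: x=12 y=10. PCs: A@3 B@3 C@2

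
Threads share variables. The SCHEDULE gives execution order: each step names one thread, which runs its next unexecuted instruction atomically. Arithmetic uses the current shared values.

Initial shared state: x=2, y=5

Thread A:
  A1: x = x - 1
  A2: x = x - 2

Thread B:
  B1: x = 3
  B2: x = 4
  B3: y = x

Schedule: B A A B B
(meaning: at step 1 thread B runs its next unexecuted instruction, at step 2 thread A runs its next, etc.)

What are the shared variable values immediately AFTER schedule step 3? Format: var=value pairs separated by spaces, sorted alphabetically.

Step 1: thread B executes B1 (x = 3). Shared: x=3 y=5. PCs: A@0 B@1
Step 2: thread A executes A1 (x = x - 1). Shared: x=2 y=5. PCs: A@1 B@1
Step 3: thread A executes A2 (x = x - 2). Shared: x=0 y=5. PCs: A@2 B@1

Answer: x=0 y=5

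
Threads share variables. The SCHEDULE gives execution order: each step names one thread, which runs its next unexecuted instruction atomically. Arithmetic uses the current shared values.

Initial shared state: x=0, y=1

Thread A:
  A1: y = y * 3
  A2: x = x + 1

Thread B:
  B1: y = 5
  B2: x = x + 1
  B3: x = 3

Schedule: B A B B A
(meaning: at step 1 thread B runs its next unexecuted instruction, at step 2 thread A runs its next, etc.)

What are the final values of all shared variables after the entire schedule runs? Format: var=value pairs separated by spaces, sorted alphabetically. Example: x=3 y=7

Step 1: thread B executes B1 (y = 5). Shared: x=0 y=5. PCs: A@0 B@1
Step 2: thread A executes A1 (y = y * 3). Shared: x=0 y=15. PCs: A@1 B@1
Step 3: thread B executes B2 (x = x + 1). Shared: x=1 y=15. PCs: A@1 B@2
Step 4: thread B executes B3 (x = 3). Shared: x=3 y=15. PCs: A@1 B@3
Step 5: thread A executes A2 (x = x + 1). Shared: x=4 y=15. PCs: A@2 B@3

Answer: x=4 y=15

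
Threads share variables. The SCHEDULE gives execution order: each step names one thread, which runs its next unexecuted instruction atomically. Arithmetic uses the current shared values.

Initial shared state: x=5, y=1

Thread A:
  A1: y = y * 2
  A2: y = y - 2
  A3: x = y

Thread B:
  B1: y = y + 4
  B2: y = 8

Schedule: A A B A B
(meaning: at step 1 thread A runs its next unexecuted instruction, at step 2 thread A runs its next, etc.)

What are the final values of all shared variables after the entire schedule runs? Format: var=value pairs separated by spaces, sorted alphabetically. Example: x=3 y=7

Answer: x=4 y=8

Derivation:
Step 1: thread A executes A1 (y = y * 2). Shared: x=5 y=2. PCs: A@1 B@0
Step 2: thread A executes A2 (y = y - 2). Shared: x=5 y=0. PCs: A@2 B@0
Step 3: thread B executes B1 (y = y + 4). Shared: x=5 y=4. PCs: A@2 B@1
Step 4: thread A executes A3 (x = y). Shared: x=4 y=4. PCs: A@3 B@1
Step 5: thread B executes B2 (y = 8). Shared: x=4 y=8. PCs: A@3 B@2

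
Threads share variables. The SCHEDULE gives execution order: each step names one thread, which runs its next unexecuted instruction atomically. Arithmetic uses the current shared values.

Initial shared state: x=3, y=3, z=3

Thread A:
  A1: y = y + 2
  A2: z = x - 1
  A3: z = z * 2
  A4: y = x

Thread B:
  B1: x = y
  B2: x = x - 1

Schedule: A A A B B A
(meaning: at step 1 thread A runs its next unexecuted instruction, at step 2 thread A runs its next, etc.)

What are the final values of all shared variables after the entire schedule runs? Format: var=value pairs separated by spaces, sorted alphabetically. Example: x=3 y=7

Step 1: thread A executes A1 (y = y + 2). Shared: x=3 y=5 z=3. PCs: A@1 B@0
Step 2: thread A executes A2 (z = x - 1). Shared: x=3 y=5 z=2. PCs: A@2 B@0
Step 3: thread A executes A3 (z = z * 2). Shared: x=3 y=5 z=4. PCs: A@3 B@0
Step 4: thread B executes B1 (x = y). Shared: x=5 y=5 z=4. PCs: A@3 B@1
Step 5: thread B executes B2 (x = x - 1). Shared: x=4 y=5 z=4. PCs: A@3 B@2
Step 6: thread A executes A4 (y = x). Shared: x=4 y=4 z=4. PCs: A@4 B@2

Answer: x=4 y=4 z=4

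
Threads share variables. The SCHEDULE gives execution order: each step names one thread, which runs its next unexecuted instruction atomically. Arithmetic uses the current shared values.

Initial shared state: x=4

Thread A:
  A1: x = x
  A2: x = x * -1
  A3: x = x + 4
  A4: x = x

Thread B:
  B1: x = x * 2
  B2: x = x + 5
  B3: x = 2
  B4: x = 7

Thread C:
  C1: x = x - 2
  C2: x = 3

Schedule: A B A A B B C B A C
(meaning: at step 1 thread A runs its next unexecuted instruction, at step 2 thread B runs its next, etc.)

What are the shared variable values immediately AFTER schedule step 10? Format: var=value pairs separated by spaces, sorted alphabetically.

Answer: x=3

Derivation:
Step 1: thread A executes A1 (x = x). Shared: x=4. PCs: A@1 B@0 C@0
Step 2: thread B executes B1 (x = x * 2). Shared: x=8. PCs: A@1 B@1 C@0
Step 3: thread A executes A2 (x = x * -1). Shared: x=-8. PCs: A@2 B@1 C@0
Step 4: thread A executes A3 (x = x + 4). Shared: x=-4. PCs: A@3 B@1 C@0
Step 5: thread B executes B2 (x = x + 5). Shared: x=1. PCs: A@3 B@2 C@0
Step 6: thread B executes B3 (x = 2). Shared: x=2. PCs: A@3 B@3 C@0
Step 7: thread C executes C1 (x = x - 2). Shared: x=0. PCs: A@3 B@3 C@1
Step 8: thread B executes B4 (x = 7). Shared: x=7. PCs: A@3 B@4 C@1
Step 9: thread A executes A4 (x = x). Shared: x=7. PCs: A@4 B@4 C@1
Step 10: thread C executes C2 (x = 3). Shared: x=3. PCs: A@4 B@4 C@2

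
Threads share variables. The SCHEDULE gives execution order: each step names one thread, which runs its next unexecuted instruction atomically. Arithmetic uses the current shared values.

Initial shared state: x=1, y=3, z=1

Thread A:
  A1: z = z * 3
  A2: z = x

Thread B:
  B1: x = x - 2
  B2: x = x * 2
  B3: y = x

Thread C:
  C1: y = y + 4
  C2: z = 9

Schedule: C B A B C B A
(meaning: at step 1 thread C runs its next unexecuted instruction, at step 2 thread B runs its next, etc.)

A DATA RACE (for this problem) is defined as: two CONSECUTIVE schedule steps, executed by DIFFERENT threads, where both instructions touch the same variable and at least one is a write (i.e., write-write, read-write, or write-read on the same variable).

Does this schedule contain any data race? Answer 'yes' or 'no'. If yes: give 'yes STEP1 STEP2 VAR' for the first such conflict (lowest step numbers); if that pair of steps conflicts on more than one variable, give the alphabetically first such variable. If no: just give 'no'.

Steps 1,2: C(r=y,w=y) vs B(r=x,w=x). No conflict.
Steps 2,3: B(r=x,w=x) vs A(r=z,w=z). No conflict.
Steps 3,4: A(r=z,w=z) vs B(r=x,w=x). No conflict.
Steps 4,5: B(r=x,w=x) vs C(r=-,w=z). No conflict.
Steps 5,6: C(r=-,w=z) vs B(r=x,w=y). No conflict.
Steps 6,7: B(r=x,w=y) vs A(r=x,w=z). No conflict.

Answer: no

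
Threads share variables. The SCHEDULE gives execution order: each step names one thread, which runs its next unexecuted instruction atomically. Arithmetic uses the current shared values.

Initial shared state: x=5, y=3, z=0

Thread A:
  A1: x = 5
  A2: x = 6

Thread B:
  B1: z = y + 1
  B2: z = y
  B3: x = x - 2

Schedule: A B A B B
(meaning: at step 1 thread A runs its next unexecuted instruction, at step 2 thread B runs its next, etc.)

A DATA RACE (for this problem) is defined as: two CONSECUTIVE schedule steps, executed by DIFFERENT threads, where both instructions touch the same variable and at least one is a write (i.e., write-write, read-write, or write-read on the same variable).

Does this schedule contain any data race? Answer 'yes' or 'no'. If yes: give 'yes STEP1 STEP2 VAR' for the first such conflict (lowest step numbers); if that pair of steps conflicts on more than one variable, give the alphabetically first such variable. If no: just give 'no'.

Steps 1,2: A(r=-,w=x) vs B(r=y,w=z). No conflict.
Steps 2,3: B(r=y,w=z) vs A(r=-,w=x). No conflict.
Steps 3,4: A(r=-,w=x) vs B(r=y,w=z). No conflict.
Steps 4,5: same thread (B). No race.

Answer: no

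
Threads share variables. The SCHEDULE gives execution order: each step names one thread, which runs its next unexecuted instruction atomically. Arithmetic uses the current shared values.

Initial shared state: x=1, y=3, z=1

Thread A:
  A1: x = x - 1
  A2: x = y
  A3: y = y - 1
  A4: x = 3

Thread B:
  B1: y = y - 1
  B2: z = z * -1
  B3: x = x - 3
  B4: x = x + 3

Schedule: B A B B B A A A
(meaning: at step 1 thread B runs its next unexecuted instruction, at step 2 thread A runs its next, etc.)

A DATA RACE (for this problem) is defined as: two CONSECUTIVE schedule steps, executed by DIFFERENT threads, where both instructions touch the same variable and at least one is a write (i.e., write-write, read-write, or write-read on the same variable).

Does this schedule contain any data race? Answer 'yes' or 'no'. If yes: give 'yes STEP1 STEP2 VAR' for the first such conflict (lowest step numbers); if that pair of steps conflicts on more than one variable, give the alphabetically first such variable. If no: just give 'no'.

Answer: yes 5 6 x

Derivation:
Steps 1,2: B(r=y,w=y) vs A(r=x,w=x). No conflict.
Steps 2,3: A(r=x,w=x) vs B(r=z,w=z). No conflict.
Steps 3,4: same thread (B). No race.
Steps 4,5: same thread (B). No race.
Steps 5,6: B(x = x + 3) vs A(x = y). RACE on x (W-W).
Steps 6,7: same thread (A). No race.
Steps 7,8: same thread (A). No race.
First conflict at steps 5,6.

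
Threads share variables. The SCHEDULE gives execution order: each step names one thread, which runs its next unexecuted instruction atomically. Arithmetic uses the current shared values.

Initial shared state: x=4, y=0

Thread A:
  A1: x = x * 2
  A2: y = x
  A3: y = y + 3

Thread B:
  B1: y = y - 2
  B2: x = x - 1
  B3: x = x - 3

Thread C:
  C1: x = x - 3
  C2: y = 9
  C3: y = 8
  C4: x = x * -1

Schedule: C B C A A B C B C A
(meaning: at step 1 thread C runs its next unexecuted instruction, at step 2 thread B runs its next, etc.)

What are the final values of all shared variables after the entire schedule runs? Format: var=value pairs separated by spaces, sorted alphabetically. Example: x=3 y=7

Answer: x=2 y=11

Derivation:
Step 1: thread C executes C1 (x = x - 3). Shared: x=1 y=0. PCs: A@0 B@0 C@1
Step 2: thread B executes B1 (y = y - 2). Shared: x=1 y=-2. PCs: A@0 B@1 C@1
Step 3: thread C executes C2 (y = 9). Shared: x=1 y=9. PCs: A@0 B@1 C@2
Step 4: thread A executes A1 (x = x * 2). Shared: x=2 y=9. PCs: A@1 B@1 C@2
Step 5: thread A executes A2 (y = x). Shared: x=2 y=2. PCs: A@2 B@1 C@2
Step 6: thread B executes B2 (x = x - 1). Shared: x=1 y=2. PCs: A@2 B@2 C@2
Step 7: thread C executes C3 (y = 8). Shared: x=1 y=8. PCs: A@2 B@2 C@3
Step 8: thread B executes B3 (x = x - 3). Shared: x=-2 y=8. PCs: A@2 B@3 C@3
Step 9: thread C executes C4 (x = x * -1). Shared: x=2 y=8. PCs: A@2 B@3 C@4
Step 10: thread A executes A3 (y = y + 3). Shared: x=2 y=11. PCs: A@3 B@3 C@4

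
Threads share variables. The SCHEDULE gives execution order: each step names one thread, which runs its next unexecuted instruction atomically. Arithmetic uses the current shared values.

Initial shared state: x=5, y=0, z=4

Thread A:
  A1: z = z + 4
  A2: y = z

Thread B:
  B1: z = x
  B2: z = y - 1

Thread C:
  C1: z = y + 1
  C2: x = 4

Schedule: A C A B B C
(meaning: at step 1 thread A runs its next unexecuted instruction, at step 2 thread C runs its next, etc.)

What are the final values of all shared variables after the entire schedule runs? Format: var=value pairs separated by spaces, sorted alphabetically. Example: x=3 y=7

Step 1: thread A executes A1 (z = z + 4). Shared: x=5 y=0 z=8. PCs: A@1 B@0 C@0
Step 2: thread C executes C1 (z = y + 1). Shared: x=5 y=0 z=1. PCs: A@1 B@0 C@1
Step 3: thread A executes A2 (y = z). Shared: x=5 y=1 z=1. PCs: A@2 B@0 C@1
Step 4: thread B executes B1 (z = x). Shared: x=5 y=1 z=5. PCs: A@2 B@1 C@1
Step 5: thread B executes B2 (z = y - 1). Shared: x=5 y=1 z=0. PCs: A@2 B@2 C@1
Step 6: thread C executes C2 (x = 4). Shared: x=4 y=1 z=0. PCs: A@2 B@2 C@2

Answer: x=4 y=1 z=0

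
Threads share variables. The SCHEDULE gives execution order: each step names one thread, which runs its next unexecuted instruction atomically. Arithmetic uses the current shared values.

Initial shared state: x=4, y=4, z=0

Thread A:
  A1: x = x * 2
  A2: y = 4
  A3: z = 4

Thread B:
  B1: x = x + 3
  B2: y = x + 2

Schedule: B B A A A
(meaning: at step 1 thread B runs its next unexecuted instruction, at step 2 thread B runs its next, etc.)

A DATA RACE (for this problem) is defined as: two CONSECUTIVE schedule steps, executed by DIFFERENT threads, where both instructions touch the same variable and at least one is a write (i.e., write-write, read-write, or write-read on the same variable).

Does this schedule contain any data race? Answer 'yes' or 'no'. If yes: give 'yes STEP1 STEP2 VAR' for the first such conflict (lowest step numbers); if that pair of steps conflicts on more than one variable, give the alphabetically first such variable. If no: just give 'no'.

Steps 1,2: same thread (B). No race.
Steps 2,3: B(y = x + 2) vs A(x = x * 2). RACE on x (R-W).
Steps 3,4: same thread (A). No race.
Steps 4,5: same thread (A). No race.
First conflict at steps 2,3.

Answer: yes 2 3 x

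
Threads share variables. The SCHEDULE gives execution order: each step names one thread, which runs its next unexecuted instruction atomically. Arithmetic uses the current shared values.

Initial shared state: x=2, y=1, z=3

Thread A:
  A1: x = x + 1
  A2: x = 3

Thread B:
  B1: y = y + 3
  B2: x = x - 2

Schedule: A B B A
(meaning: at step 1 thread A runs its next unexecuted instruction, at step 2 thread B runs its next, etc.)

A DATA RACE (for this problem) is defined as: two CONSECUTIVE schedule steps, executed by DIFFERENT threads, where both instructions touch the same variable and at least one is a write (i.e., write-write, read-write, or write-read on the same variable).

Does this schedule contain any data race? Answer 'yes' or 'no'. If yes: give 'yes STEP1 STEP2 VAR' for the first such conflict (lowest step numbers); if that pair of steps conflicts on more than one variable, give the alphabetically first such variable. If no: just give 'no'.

Steps 1,2: A(r=x,w=x) vs B(r=y,w=y). No conflict.
Steps 2,3: same thread (B). No race.
Steps 3,4: B(x = x - 2) vs A(x = 3). RACE on x (W-W).
First conflict at steps 3,4.

Answer: yes 3 4 x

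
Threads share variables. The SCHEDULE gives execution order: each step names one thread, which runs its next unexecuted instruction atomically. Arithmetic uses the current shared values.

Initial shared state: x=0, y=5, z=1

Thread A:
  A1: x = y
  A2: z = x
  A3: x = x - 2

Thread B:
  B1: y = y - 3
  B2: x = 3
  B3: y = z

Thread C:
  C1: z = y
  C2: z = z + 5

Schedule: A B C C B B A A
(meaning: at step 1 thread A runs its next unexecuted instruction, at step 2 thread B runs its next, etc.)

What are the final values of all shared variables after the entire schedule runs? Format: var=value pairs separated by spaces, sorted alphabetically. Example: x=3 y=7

Answer: x=1 y=7 z=3

Derivation:
Step 1: thread A executes A1 (x = y). Shared: x=5 y=5 z=1. PCs: A@1 B@0 C@0
Step 2: thread B executes B1 (y = y - 3). Shared: x=5 y=2 z=1. PCs: A@1 B@1 C@0
Step 3: thread C executes C1 (z = y). Shared: x=5 y=2 z=2. PCs: A@1 B@1 C@1
Step 4: thread C executes C2 (z = z + 5). Shared: x=5 y=2 z=7. PCs: A@1 B@1 C@2
Step 5: thread B executes B2 (x = 3). Shared: x=3 y=2 z=7. PCs: A@1 B@2 C@2
Step 6: thread B executes B3 (y = z). Shared: x=3 y=7 z=7. PCs: A@1 B@3 C@2
Step 7: thread A executes A2 (z = x). Shared: x=3 y=7 z=3. PCs: A@2 B@3 C@2
Step 8: thread A executes A3 (x = x - 2). Shared: x=1 y=7 z=3. PCs: A@3 B@3 C@2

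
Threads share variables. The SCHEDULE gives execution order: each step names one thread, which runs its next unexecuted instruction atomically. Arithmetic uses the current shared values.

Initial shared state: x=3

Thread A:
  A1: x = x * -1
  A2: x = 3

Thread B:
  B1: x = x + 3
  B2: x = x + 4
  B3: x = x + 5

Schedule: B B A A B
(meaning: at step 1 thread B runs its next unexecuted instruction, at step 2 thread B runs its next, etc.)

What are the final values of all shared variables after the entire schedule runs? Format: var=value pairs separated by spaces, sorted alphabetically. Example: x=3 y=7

Step 1: thread B executes B1 (x = x + 3). Shared: x=6. PCs: A@0 B@1
Step 2: thread B executes B2 (x = x + 4). Shared: x=10. PCs: A@0 B@2
Step 3: thread A executes A1 (x = x * -1). Shared: x=-10. PCs: A@1 B@2
Step 4: thread A executes A2 (x = 3). Shared: x=3. PCs: A@2 B@2
Step 5: thread B executes B3 (x = x + 5). Shared: x=8. PCs: A@2 B@3

Answer: x=8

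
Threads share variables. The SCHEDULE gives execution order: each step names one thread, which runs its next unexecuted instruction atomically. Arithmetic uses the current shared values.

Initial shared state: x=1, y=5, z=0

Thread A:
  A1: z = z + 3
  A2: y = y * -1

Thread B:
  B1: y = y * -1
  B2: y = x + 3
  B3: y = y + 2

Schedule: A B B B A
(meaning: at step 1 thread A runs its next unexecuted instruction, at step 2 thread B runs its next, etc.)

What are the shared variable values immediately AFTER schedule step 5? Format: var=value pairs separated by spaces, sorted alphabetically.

Step 1: thread A executes A1 (z = z + 3). Shared: x=1 y=5 z=3. PCs: A@1 B@0
Step 2: thread B executes B1 (y = y * -1). Shared: x=1 y=-5 z=3. PCs: A@1 B@1
Step 3: thread B executes B2 (y = x + 3). Shared: x=1 y=4 z=3. PCs: A@1 B@2
Step 4: thread B executes B3 (y = y + 2). Shared: x=1 y=6 z=3. PCs: A@1 B@3
Step 5: thread A executes A2 (y = y * -1). Shared: x=1 y=-6 z=3. PCs: A@2 B@3

Answer: x=1 y=-6 z=3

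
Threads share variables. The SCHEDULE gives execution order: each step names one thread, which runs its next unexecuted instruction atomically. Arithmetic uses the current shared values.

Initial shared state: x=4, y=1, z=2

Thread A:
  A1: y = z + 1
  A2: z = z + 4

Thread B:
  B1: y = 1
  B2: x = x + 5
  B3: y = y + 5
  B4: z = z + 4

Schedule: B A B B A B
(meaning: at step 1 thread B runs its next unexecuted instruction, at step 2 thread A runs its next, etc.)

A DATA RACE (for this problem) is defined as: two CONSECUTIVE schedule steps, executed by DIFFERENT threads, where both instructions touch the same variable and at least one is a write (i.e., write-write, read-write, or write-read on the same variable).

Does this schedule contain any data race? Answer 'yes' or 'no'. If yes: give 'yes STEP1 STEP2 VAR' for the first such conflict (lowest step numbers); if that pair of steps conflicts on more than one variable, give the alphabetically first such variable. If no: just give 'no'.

Answer: yes 1 2 y

Derivation:
Steps 1,2: B(y = 1) vs A(y = z + 1). RACE on y (W-W).
Steps 2,3: A(r=z,w=y) vs B(r=x,w=x). No conflict.
Steps 3,4: same thread (B). No race.
Steps 4,5: B(r=y,w=y) vs A(r=z,w=z). No conflict.
Steps 5,6: A(z = z + 4) vs B(z = z + 4). RACE on z (W-W).
First conflict at steps 1,2.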